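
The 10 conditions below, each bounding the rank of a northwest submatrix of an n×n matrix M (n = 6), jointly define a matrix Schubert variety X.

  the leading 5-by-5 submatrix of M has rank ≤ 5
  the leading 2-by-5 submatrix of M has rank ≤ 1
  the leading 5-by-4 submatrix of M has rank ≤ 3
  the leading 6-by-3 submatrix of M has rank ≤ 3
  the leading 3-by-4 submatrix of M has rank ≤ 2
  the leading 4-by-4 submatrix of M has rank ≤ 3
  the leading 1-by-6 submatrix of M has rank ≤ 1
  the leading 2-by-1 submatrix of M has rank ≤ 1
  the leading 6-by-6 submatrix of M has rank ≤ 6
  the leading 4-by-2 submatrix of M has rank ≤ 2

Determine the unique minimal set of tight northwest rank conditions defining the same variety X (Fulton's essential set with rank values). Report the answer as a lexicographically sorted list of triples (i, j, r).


Recovering R(i,j) via the rank-extension bound from the 10 conditions:

  R[1]: 1, 1, 1, 1, 1, 1
  R[2]: 1, 1, 1, 1, 1, 2
  R[3]: 1, 2, 2, 2, 2, 3
  R[4]: 1, 2, 3, 3, 3, 4
  R[5]: 1, 2, 3, 3, 4, 5
  R[6]: 1, 2, 3, 4, 5, 6

so w = (1, 6, 2, 3, 5, 4).

D(w) has 5 cells with 2 SE-corners; essential set:

[(2, 5, 1), (5, 4, 3)]


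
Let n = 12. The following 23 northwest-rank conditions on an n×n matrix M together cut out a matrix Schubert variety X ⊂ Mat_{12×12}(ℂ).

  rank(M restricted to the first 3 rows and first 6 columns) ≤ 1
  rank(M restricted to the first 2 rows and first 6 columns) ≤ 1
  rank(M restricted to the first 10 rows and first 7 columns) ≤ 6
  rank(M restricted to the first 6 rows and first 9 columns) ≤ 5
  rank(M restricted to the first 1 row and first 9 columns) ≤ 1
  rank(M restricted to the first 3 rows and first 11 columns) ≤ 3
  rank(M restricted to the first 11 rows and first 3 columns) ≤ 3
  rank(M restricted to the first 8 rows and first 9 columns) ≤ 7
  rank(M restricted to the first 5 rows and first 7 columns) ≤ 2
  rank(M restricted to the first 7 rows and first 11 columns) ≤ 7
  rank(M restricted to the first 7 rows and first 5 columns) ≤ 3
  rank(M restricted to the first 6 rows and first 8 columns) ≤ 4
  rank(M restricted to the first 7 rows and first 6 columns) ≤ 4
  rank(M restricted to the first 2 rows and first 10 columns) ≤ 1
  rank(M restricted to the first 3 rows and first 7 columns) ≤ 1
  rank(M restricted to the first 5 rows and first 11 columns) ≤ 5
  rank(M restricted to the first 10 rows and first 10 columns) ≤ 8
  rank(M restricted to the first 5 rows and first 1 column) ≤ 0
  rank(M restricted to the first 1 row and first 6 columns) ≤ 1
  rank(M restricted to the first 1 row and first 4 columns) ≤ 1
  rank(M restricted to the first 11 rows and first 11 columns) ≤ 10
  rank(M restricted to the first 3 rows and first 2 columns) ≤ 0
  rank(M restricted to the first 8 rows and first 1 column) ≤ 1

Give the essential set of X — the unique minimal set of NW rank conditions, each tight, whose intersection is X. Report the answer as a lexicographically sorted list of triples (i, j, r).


Computing R[i][j] = min implied NW-rank bound (n=12, 23 conditions):

  i=1: 0  0  1  1  1  1  1  1  1  1  1  1
  i=2: 0  0  1  1  1  1  1  1  1  1  2  2
  i=3: 0  0  1  1  1  1  1  2  2  2  3  3
  i=4: 0  1  2  2  2  2  2  3  3  3  4  4
  i=5: 0  1  2  2  2  2  2  3  4  4  5  5
  i=6: 1  2  3  3  3  3  3  4  5  5  6  6
  i=7: 1  2  3  3  3  4  4  5  6  6  7  7
  i=8: 1  2  3  4  4  5  5  6  7  7  8  8
  i=9: 1  2  3  4  5  6  6  7  8  8  9  9
  i=10: 1  2  3  4  5  6  6  7  8  8  9  10
  i=11: 1  2  3  4  5  6  7  8  9  9  10  11
  i=12: 1  2  3  4  5  6  7  8  9  10  11  12

so w = (3, 11, 8, 2, 9, 1, 6, 4, 5, 12, 7, 10).

|D(w)|=27, |Ess(w)|=8:

[(2, 10, 1), (3, 2, 0), (3, 7, 1), (5, 1, 0), (5, 7, 2), (7, 5, 3), (10, 7, 6), (10, 10, 8)]


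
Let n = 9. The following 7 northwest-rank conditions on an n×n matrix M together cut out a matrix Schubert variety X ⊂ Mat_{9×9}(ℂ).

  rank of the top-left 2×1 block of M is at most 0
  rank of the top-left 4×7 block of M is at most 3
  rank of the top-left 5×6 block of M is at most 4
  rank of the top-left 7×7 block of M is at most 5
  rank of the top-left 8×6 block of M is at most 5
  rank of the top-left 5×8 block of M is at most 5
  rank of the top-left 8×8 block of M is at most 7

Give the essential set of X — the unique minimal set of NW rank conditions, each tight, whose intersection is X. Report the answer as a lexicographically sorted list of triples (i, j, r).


Propagating the 7 rank bounds to every northwest block:

  row 1: 0 1 1 1 1 1 1 1 1
  row 2: 0 1 2 2 2 2 2 2 2
  row 3: 1 2 3 3 3 3 3 3 3
  row 4: 1 2 3 3 3 3 3 4 4
  row 5: 1 2 3 4 4 4 4 5 5
  row 6: 1 2 3 4 5 5 5 6 6
  row 7: 1 2 3 4 5 5 5 6 7
  row 8: 1 2 3 4 5 5 6 7 8
  row 9: 1 2 3 4 5 6 7 8 9

the unique w with this rank table is (2, 3, 1, 8, 4, 5, 9, 7, 6).

D(w) has 9 cells with 4 SE-corners; essential set:

[(2, 1, 0), (4, 7, 3), (7, 7, 5), (8, 6, 5)]


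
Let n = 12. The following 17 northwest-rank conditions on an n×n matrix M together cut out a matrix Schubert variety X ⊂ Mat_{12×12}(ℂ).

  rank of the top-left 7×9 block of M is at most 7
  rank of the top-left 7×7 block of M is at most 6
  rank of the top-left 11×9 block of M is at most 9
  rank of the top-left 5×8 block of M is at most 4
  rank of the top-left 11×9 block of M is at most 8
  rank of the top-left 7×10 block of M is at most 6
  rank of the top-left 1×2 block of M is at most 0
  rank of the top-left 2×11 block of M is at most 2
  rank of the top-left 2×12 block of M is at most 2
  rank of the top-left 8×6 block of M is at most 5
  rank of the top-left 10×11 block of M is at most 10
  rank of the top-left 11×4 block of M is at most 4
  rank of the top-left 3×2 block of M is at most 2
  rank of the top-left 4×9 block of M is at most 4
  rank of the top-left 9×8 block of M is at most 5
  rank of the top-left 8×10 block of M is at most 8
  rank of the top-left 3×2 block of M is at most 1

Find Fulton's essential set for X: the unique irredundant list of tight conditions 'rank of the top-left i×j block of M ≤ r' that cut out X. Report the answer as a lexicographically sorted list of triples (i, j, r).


Computing R[i][j] = min implied NW-rank bound (n=12, 17 conditions):

  row 1: 0  0  1  1  1  1  1  1  1  1  1  1
  row 2: 1  1  2  2  2  2  2  2  2  2  2  2
  row 3: 1  1  2  3  3  3  3  3  3  3  3  3
  row 4: 1  2  3  4  4  4  4  4  4  4  4  4
  row 5: 1  2  3  4  4  4  4  4  5  5  5  5
  row 6: 1  2  3  4  5  5  5  5  6  6  6  6
  row 7: 1  2  3  4  5  5  5  5  6  6  7  7
  row 8: 1  2  3  4  5  5  5  5  6  7  8  8
  row 9: 1  2  3  4  5  5  5  5  6  7  8  9
  row 10: 1  2  3  4  5  6  6  6  7  8  9  10
  row 11: 1  2  3  4  5  6  7  7  8  9  10  11
  row 12: 1  2  3  4  5  6  7  8  9  10  11  12

reading off 1-entries of Δ²R: w = (3, 1, 4, 2, 9, 5, 11, 10, 12, 6, 7, 8).

5 SE-corners of the 17-cell Rothe diagram give Ess(w):

[(1, 2, 0), (3, 2, 1), (5, 8, 4), (7, 10, 6), (9, 8, 5)]


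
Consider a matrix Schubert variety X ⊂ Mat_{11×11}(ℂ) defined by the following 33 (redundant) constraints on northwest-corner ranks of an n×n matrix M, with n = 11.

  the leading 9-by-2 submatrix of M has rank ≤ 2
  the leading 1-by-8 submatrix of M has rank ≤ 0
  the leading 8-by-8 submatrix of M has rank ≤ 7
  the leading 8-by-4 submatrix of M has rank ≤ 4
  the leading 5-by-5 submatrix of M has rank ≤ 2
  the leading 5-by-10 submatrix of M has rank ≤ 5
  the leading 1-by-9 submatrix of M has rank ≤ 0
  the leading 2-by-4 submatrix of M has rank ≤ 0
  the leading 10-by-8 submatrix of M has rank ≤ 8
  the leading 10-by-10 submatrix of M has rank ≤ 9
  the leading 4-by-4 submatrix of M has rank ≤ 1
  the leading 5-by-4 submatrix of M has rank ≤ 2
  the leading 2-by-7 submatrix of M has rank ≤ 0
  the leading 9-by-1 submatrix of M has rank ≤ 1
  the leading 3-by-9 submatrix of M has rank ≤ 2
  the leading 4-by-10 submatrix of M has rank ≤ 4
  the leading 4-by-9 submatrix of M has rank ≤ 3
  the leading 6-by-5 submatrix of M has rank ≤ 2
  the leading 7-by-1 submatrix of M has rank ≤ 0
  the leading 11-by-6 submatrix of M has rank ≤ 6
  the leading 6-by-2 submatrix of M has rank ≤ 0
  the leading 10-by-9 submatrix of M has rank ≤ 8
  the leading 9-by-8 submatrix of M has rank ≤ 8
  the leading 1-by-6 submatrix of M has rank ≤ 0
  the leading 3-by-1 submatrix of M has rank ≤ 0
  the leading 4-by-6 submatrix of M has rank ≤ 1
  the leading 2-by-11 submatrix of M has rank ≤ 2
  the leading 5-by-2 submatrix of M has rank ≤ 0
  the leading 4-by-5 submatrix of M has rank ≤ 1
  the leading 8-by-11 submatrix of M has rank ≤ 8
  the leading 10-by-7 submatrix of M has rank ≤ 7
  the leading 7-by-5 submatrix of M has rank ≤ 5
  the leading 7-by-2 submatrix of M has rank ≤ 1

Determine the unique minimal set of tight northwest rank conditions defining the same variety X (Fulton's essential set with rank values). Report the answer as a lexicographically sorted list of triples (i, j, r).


Computing R[i][j] = min implied NW-rank bound (n=11, 33 conditions):

  row 1: 0 | 0 | 0 | 0 | 0 | 0 | 0 | 0 | 0 | 1 | 1
  row 2: 0 | 0 | 0 | 0 | 0 | 0 | 0 | 1 | 1 | 2 | 2
  row 3: 0 | 0 | 1 | 1 | 1 | 1 | 1 | 2 | 2 | 3 | 3
  row 4: 0 | 0 | 1 | 1 | 1 | 1 | 2 | 3 | 3 | 4 | 4
  row 5: 0 | 0 | 1 | 2 | 2 | 2 | 3 | 4 | 4 | 5 | 5
  row 6: 0 | 0 | 1 | 2 | 2 | 3 | 4 | 5 | 5 | 6 | 6
  row 7: 0 | 1 | 2 | 3 | 3 | 4 | 5 | 6 | 6 | 7 | 7
  row 8: 1 | 2 | 3 | 4 | 4 | 5 | 6 | 7 | 7 | 8 | 8
  row 9: 1 | 2 | 3 | 4 | 5 | 6 | 7 | 8 | 8 | 9 | 9
  row 10: 1 | 2 | 3 | 4 | 5 | 6 | 7 | 8 | 8 | 9 | 10
  row 11: 1 | 2 | 3 | 4 | 5 | 6 | 7 | 8 | 9 | 10 | 11

hence w(1..11) = (10, 8, 3, 7, 4, 6, 2, 1, 5, 11, 9).

|D(w)|=30, |Ess(w)|=7:

[(1, 9, 0), (2, 7, 0), (4, 6, 1), (6, 2, 0), (6, 5, 2), (7, 1, 0), (10, 9, 8)]


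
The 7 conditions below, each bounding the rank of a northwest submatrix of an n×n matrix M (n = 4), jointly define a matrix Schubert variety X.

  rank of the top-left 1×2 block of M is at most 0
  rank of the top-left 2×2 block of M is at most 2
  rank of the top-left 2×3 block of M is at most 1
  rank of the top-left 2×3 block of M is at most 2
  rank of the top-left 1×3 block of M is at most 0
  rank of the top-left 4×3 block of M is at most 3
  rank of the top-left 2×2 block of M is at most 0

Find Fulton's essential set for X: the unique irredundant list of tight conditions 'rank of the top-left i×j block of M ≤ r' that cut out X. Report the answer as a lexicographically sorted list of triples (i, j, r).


Rank table r_w(4×4) implied by the 7 constraints:

  row 1: 0, 0, 0, 1
  row 2: 0, 0, 1, 2
  row 3: 1, 1, 2, 3
  row 4: 1, 2, 3, 4

second differences of R give the permutation w = (4, 3, 1, 2).

Fulton essential set (2 of the 5 Rothe cells):

[(1, 3, 0), (2, 2, 0)]


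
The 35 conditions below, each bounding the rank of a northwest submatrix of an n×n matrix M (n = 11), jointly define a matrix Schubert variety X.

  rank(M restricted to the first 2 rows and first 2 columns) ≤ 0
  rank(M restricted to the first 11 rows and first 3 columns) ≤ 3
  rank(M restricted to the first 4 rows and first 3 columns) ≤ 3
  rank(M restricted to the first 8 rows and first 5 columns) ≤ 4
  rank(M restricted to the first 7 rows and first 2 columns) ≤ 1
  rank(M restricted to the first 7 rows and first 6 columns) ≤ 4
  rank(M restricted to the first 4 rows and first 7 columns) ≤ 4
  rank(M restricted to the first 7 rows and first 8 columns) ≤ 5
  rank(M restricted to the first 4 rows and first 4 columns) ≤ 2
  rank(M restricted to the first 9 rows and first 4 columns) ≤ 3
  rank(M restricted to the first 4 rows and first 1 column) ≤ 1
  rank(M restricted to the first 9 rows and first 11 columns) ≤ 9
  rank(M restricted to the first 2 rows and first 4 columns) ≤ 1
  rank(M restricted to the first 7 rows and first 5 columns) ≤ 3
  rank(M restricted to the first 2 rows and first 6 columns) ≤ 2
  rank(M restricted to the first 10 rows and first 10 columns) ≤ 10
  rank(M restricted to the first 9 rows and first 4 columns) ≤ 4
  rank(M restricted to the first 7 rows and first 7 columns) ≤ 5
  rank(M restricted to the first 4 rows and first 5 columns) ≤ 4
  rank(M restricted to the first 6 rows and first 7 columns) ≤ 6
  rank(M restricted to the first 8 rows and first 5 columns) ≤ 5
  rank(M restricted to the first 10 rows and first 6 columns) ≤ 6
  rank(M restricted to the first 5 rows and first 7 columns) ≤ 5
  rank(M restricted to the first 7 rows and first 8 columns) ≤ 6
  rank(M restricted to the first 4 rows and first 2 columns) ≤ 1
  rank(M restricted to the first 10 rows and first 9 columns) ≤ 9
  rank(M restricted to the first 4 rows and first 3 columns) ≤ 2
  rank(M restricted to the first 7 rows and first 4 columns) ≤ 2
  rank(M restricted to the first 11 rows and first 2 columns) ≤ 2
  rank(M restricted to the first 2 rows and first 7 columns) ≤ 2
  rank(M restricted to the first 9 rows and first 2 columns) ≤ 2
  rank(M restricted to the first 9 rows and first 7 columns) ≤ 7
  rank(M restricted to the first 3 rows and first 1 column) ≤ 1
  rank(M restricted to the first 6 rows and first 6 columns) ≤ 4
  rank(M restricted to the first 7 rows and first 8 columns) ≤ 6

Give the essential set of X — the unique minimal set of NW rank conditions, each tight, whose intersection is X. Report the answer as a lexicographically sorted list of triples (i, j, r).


Rank table r_w(11×11) implied by the 35 constraints:

  row 1: 0 0 1 1 1 1 1 1 1 1 1
  row 2: 0 0 1 1 2 2 2 2 2 2 2
  row 3: 1 1 2 2 3 3 3 3 3 3 3
  row 4: 1 1 2 2 3 4 4 4 4 4 4
  row 5: 1 1 2 2 3 4 5 5 5 5 5
  row 6: 1 1 2 2 3 4 5 5 6 6 6
  row 7: 1 1 2 2 3 4 5 5 6 7 7
  row 8: 1 2 3 3 4 5 6 6 7 8 8
  row 9: 1 2 3 3 4 5 6 7 8 9 9
  row 10: 1 2 3 4 5 6 7 8 9 10 10
  row 11: 1 2 3 4 5 6 7 8 9 10 11

hence w(1..11) = (3, 5, 1, 6, 7, 9, 10, 2, 8, 4, 11).

|D(w)|=16, |Ess(w)|=6:

[(2, 2, 0), (2, 4, 1), (7, 2, 1), (7, 4, 2), (7, 8, 5), (9, 4, 3)]


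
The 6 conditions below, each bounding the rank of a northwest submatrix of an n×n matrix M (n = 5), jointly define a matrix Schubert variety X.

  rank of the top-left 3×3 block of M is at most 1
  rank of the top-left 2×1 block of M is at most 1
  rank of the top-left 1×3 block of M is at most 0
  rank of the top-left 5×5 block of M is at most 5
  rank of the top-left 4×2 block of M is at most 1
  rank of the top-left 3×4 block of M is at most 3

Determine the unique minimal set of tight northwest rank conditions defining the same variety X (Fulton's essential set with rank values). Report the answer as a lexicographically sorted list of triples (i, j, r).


The tightest implied rank at each (i,j), from the 6 conditions:

  0 0 0 1 1
  1 1 1 2 2
  1 1 1 2 3
  1 1 2 3 4
  1 2 3 4 5

giving w = (4, 1, 5, 3, 2) via Δ²R.

ℓ(w)=6; the 3 essential cells (i,j,r):

[(1, 3, 0), (3, 3, 1), (4, 2, 1)]


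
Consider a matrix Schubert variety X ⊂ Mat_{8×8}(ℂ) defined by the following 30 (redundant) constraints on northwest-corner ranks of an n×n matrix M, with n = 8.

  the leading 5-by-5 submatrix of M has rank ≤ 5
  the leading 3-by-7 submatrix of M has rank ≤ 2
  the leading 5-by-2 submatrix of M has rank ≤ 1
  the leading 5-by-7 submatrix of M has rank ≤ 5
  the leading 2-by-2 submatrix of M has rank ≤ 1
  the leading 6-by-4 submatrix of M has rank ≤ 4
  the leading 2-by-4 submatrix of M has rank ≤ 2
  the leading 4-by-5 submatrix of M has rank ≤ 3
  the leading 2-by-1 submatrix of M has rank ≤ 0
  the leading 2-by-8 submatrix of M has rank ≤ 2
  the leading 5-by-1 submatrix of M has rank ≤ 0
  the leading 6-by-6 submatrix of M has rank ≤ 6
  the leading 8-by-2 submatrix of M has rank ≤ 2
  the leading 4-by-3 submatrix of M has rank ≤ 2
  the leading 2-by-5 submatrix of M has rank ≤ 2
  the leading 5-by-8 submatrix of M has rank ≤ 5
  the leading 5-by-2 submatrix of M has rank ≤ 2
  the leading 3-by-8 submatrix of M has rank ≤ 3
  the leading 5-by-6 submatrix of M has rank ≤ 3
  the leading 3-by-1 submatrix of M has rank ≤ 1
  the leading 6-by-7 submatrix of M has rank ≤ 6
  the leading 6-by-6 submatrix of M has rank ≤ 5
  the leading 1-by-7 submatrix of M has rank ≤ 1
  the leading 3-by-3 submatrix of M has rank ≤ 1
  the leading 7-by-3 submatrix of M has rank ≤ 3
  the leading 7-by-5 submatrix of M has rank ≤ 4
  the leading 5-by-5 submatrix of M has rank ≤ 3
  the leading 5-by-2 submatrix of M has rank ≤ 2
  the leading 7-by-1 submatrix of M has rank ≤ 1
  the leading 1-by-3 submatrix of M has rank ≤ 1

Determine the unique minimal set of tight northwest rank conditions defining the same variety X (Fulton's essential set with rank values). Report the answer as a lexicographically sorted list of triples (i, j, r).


Computing R[i][j] = min implied NW-rank bound (n=8, 30 conditions):

  R[1]: 0  1  1  1  1  1  1  1
  R[2]: 0  1  1  2  2  2  2  2
  R[3]: 0  1  1  2  2  2  2  3
  R[4]: 0  1  2  3  3  3  3  4
  R[5]: 0  1  2  3  3  3  4  5
  R[6]: 1  2  3  4  4  4  5  6
  R[7]: 1  2  3  4  4  5  6  7
  R[8]: 1  2  3  4  5  6  7  8

giving w = (2, 4, 8, 3, 7, 1, 6, 5) via Δ²R.

|D(w)|=13, |Ess(w)|=5:

[(3, 3, 1), (3, 7, 2), (5, 1, 0), (5, 6, 3), (7, 5, 4)]


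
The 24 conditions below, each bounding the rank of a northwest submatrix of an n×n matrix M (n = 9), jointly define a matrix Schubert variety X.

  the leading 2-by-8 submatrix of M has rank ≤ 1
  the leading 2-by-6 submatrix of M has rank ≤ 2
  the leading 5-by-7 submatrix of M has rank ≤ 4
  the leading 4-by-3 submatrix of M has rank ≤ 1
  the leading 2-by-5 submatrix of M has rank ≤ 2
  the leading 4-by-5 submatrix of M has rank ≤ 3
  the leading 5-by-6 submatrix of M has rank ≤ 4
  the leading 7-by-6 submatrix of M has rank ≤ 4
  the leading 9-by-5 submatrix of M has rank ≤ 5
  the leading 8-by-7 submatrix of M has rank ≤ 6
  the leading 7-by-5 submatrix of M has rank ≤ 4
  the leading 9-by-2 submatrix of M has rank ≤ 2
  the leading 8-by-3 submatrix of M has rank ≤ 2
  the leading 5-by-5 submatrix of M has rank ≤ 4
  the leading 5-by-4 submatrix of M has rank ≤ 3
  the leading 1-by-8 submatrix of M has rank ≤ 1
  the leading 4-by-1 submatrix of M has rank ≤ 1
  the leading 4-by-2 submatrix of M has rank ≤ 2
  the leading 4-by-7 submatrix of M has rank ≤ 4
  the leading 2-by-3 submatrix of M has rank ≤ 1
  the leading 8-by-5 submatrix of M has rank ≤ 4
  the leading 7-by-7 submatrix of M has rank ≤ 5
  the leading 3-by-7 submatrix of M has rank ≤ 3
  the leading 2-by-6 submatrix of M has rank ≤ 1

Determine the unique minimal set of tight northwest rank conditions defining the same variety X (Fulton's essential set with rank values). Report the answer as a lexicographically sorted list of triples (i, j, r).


Recovering R(i,j) via the rank-extension bound from the 24 conditions:

  i=1: 1  1  1  1  1  1  1  1  1
  i=2: 1  1  1  1  1  1  1  1  2
  i=3: 1  1  1  2  2  2  2  2  3
  i=4: 1  1  1  2  3  3  3  3  4
  i=5: 1  2  2  3  4  4  4  4  5
  i=6: 1  2  2  3  4  4  5  5  6
  i=7: 1  2  2  3  4  4  5  6  7
  i=8: 1  2  2  3  4  5  6  7  8
  i=9: 1  2  3  4  5  6  7  8  9

hence w(1..9) = (1, 9, 4, 5, 2, 7, 8, 6, 3).

|D(w)|=16, |Ess(w)|=4:

[(2, 8, 1), (4, 3, 1), (7, 6, 4), (8, 3, 2)]


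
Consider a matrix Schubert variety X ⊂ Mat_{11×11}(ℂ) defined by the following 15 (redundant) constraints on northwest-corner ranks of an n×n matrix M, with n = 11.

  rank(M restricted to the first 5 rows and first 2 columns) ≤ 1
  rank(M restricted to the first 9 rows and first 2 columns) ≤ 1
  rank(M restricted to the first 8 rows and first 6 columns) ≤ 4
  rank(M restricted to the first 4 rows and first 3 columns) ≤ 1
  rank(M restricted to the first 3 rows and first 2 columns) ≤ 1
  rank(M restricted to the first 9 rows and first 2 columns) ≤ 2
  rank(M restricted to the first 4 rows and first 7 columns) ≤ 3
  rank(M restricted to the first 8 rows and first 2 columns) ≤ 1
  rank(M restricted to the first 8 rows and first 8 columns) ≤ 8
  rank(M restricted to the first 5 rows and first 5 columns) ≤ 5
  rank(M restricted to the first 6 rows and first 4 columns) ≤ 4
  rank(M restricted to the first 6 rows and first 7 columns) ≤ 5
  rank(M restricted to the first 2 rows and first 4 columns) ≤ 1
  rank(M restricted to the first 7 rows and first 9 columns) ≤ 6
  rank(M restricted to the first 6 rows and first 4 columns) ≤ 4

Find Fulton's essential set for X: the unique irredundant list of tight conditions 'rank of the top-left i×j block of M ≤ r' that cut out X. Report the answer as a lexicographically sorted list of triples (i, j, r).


Reconstructing r_w from the 15 given conditions:

  R[1]: 1, 1, 1, 1, 1, 1, 1, 1, 1, 1, 1
  R[2]: 1, 1, 1, 1, 2, 2, 2, 2, 2, 2, 2
  R[3]: 1, 1, 1, 2, 3, 3, 3, 3, 3, 3, 3
  R[4]: 1, 1, 1, 2, 3, 3, 3, 4, 4, 4, 4
  R[5]: 1, 1, 2, 3, 4, 4, 4, 5, 5, 5, 5
  R[6]: 1, 1, 2, 3, 4, 4, 5, 6, 6, 6, 6
  R[7]: 1, 1, 2, 3, 4, 4, 5, 6, 6, 7, 7
  R[8]: 1, 1, 2, 3, 4, 4, 5, 6, 7, 8, 8
  R[9]: 1, 1, 2, 3, 4, 5, 6, 7, 8, 9, 9
  R[10]: 1, 2, 3, 4, 5, 6, 7, 8, 9, 10, 10
  R[11]: 1, 2, 3, 4, 5, 6, 7, 8, 9, 10, 11

hence w(1..11) = (1, 5, 4, 8, 3, 7, 10, 9, 6, 2, 11).

Fulton essential set (6 of the 18 Rothe cells):

[(2, 4, 1), (4, 3, 1), (4, 7, 3), (7, 9, 6), (8, 6, 4), (9, 2, 1)]


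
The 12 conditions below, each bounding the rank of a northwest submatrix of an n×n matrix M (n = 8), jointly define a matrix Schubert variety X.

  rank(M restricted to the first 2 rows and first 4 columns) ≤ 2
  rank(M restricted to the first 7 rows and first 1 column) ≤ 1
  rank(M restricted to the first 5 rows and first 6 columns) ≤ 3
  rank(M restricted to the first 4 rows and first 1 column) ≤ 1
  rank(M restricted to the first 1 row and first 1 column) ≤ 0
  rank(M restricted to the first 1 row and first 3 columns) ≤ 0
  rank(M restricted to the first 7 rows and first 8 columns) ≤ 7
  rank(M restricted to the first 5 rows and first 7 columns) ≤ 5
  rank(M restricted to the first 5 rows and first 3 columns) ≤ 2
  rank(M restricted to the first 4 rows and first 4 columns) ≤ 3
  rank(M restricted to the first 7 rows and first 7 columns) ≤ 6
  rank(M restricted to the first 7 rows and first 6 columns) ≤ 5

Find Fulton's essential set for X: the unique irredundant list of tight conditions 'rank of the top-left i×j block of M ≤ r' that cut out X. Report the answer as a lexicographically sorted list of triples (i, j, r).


The tightest implied rank at each (i,j), from the 12 conditions:

  0 | 0 | 0 | 1 | 1 | 1 | 1 | 1
  1 | 1 | 1 | 2 | 2 | 2 | 2 | 2
  1 | 2 | 2 | 3 | 3 | 3 | 3 | 3
  1 | 2 | 2 | 3 | 3 | 3 | 4 | 4
  1 | 2 | 2 | 3 | 3 | 3 | 4 | 5
  1 | 2 | 3 | 4 | 4 | 4 | 5 | 6
  1 | 2 | 3 | 4 | 5 | 5 | 6 | 7
  1 | 2 | 3 | 4 | 5 | 6 | 7 | 8

reading off 1-entries of Δ²R: w = (4, 1, 2, 7, 8, 3, 5, 6).

Fulton essential set (3 of the 9 Rothe cells):

[(1, 3, 0), (5, 3, 2), (5, 6, 3)]


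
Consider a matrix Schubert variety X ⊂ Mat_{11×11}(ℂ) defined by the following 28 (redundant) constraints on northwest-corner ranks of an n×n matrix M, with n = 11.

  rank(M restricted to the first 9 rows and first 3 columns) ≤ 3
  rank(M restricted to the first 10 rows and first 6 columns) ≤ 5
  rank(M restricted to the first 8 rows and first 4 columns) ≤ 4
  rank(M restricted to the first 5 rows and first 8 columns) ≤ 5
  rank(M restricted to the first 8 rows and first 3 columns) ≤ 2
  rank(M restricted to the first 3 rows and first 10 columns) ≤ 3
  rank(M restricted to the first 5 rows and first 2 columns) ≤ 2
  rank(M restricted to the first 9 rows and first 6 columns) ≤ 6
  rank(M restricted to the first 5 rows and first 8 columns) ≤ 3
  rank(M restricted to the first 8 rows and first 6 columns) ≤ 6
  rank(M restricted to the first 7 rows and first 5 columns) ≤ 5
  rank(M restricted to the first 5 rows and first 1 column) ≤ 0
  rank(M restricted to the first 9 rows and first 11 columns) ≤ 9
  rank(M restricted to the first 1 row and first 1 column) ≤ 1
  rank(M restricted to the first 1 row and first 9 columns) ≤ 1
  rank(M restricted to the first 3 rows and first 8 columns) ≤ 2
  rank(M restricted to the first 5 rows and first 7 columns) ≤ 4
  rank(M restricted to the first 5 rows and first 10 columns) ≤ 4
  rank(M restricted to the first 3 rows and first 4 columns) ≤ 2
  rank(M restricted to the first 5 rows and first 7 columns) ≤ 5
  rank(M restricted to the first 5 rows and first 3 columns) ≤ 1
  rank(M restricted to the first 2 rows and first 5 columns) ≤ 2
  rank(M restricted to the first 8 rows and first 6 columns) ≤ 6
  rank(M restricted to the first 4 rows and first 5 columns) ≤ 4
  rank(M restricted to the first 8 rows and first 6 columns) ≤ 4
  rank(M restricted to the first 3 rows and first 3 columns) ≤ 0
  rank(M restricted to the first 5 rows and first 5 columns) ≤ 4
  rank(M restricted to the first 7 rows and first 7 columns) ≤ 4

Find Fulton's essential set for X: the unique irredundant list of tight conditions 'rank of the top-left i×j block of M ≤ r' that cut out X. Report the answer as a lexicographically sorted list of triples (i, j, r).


Propagating the 28 rank bounds to every northwest block:

  row 1: 0 | 0 | 0 | 1 | 1 | 1 | 1 | 1 | 1 | 1 | 1
  row 2: 0 | 0 | 0 | 1 | 2 | 2 | 2 | 2 | 2 | 2 | 2
  row 3: 0 | 0 | 0 | 1 | 2 | 2 | 2 | 2 | 3 | 3 | 3
  row 4: 0 | 1 | 1 | 2 | 3 | 3 | 3 | 3 | 4 | 4 | 4
  row 5: 0 | 1 | 1 | 2 | 3 | 3 | 3 | 3 | 4 | 4 | 5
  row 6: 1 | 2 | 2 | 3 | 4 | 4 | 4 | 4 | 5 | 5 | 6
  row 7: 1 | 2 | 2 | 3 | 4 | 4 | 4 | 5 | 6 | 6 | 7
  row 8: 1 | 2 | 2 | 3 | 4 | 4 | 5 | 6 | 7 | 7 | 8
  row 9: 1 | 2 | 3 | 4 | 5 | 5 | 6 | 7 | 8 | 8 | 9
  row 10: 1 | 2 | 3 | 4 | 5 | 5 | 6 | 7 | 8 | 9 | 10
  row 11: 1 | 2 | 3 | 4 | 5 | 6 | 7 | 8 | 9 | 10 | 11

so w = (4, 5, 9, 2, 11, 1, 8, 7, 3, 10, 6).

Fulton essential set (10 of the 25 Rothe cells):

[(3, 3, 0), (3, 8, 2), (5, 1, 0), (5, 3, 1), (5, 8, 3), (5, 10, 4), (7, 7, 4), (8, 3, 2), (8, 6, 4), (10, 6, 5)]


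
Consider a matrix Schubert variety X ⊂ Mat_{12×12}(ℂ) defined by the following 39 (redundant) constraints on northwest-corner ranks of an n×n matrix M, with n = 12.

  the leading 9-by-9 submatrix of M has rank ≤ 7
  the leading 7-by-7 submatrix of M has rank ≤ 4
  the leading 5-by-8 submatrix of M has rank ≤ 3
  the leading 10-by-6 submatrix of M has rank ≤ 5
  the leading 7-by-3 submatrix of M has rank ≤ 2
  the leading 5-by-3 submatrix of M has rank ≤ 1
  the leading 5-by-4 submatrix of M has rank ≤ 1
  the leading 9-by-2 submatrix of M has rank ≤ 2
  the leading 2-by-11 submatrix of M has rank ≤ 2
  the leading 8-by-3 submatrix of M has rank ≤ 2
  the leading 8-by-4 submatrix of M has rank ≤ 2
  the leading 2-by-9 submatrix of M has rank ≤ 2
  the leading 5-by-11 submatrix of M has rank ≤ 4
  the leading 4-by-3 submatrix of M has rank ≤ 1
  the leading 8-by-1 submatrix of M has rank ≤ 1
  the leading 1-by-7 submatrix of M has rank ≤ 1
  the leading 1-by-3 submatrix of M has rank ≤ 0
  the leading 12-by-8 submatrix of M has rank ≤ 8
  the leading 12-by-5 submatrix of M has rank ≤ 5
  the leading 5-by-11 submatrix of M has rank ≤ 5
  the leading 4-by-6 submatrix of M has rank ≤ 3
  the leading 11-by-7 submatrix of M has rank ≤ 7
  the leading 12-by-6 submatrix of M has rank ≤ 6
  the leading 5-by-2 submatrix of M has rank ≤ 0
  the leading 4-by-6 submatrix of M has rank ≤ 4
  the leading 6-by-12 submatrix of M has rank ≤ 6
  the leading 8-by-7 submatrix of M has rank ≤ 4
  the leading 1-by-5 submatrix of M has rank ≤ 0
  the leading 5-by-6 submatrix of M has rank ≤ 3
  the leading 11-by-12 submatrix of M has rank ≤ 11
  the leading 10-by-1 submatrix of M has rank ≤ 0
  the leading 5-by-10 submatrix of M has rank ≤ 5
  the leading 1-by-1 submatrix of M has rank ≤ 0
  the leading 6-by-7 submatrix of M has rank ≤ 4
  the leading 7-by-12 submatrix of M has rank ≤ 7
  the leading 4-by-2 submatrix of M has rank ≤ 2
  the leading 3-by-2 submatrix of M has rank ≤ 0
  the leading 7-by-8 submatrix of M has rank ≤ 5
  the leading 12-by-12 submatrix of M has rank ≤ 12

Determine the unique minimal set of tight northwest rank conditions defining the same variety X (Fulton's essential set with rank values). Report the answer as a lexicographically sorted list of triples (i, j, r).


Rank table r_w(12×12) implied by the 39 constraints:

  i=1: 0 | 0 | 0 | 0 | 0 | 1 | 1 | 1 | 1 | 1 | 1 | 1
  i=2: 0 | 0 | 1 | 1 | 1 | 2 | 2 | 2 | 2 | 2 | 2 | 2
  i=3: 0 | 0 | 1 | 1 | 2 | 3 | 3 | 3 | 3 | 3 | 3 | 3
  i=4: 0 | 0 | 1 | 1 | 2 | 3 | 3 | 3 | 4 | 4 | 4 | 4
  i=5: 0 | 0 | 1 | 1 | 2 | 3 | 3 | 3 | 4 | 4 | 4 | 5
  i=6: 0 | 1 | 2 | 2 | 3 | 4 | 4 | 4 | 5 | 5 | 5 | 6
  i=7: 0 | 1 | 2 | 2 | 3 | 4 | 4 | 5 | 6 | 6 | 6 | 7
  i=8: 0 | 1 | 2 | 2 | 3 | 4 | 4 | 5 | 6 | 7 | 7 | 8
  i=9: 0 | 1 | 2 | 3 | 4 | 5 | 5 | 6 | 7 | 8 | 8 | 9
  i=10: 0 | 1 | 2 | 3 | 4 | 5 | 6 | 7 | 8 | 9 | 9 | 10
  i=11: 1 | 2 | 3 | 4 | 5 | 6 | 7 | 8 | 9 | 10 | 10 | 11
  i=12: 1 | 2 | 3 | 4 | 5 | 6 | 7 | 8 | 9 | 10 | 11 | 12

hence w(1..12) = (6, 3, 5, 9, 12, 2, 8, 10, 4, 7, 1, 11).

Rothe diagram D(w) (31 cells), 8 SE-corners (essential conditions):

[(1, 5, 0), (5, 2, 0), (5, 4, 1), (5, 8, 3), (5, 11, 4), (8, 4, 2), (8, 7, 4), (10, 1, 0)]


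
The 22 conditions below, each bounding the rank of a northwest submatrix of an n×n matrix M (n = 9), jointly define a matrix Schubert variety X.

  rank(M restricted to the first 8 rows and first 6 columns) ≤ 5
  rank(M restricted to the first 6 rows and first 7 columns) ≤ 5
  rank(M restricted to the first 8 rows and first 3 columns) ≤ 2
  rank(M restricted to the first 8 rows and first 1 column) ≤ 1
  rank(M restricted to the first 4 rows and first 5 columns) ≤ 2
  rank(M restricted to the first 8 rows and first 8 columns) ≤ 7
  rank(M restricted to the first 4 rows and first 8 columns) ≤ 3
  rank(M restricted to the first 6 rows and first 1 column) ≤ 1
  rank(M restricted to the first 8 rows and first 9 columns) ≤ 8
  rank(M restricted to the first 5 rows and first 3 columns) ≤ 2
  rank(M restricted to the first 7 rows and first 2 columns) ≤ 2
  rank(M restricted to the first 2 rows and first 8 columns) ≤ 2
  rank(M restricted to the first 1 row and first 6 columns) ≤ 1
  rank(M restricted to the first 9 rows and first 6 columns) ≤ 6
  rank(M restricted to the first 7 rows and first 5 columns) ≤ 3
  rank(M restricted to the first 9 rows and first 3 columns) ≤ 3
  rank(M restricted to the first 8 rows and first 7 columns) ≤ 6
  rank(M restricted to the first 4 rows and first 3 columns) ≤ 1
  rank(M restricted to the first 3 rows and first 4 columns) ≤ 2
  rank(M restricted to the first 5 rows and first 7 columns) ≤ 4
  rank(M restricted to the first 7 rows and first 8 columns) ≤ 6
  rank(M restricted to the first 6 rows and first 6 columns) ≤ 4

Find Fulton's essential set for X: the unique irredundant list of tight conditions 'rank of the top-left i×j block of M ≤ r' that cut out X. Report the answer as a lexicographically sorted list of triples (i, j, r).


Reconstructing r_w from the 22 given conditions:

  row 1: 1  1  1  1  1  1  1  1  1
  row 2: 1  1  1  2  2  2  2  2  2
  row 3: 1  1  1  2  2  3  3  3  3
  row 4: 1  1  1  2  2  3  3  3  4
  row 5: 1  2  2  3  3  4  4  4  5
  row 6: 1  2  2  3  3  4  5  5  6
  row 7: 1  2  2  3  3  4  5  6  7
  row 8: 1  2  2  3  4  5  6  7  8
  row 9: 1  2  3  4  5  6  7  8  9

second differences of R give the permutation w = (1, 4, 6, 9, 2, 7, 8, 5, 3).

D(w) has 15 cells with 5 SE-corners; essential set:

[(4, 3, 1), (4, 5, 2), (4, 8, 3), (7, 5, 3), (8, 3, 2)]


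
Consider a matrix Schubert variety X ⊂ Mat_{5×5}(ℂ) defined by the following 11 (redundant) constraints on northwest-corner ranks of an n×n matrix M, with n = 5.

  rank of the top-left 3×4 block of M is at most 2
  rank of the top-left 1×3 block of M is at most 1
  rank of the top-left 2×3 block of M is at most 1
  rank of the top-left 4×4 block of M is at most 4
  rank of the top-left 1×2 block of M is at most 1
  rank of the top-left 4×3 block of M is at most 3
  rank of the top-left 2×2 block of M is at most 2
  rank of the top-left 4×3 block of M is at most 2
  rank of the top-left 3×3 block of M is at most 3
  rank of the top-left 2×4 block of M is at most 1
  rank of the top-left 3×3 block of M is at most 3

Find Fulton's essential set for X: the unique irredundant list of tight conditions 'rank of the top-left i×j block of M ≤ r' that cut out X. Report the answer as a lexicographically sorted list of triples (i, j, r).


Computing R[i][j] = min implied NW-rank bound (n=5, 11 conditions):

  1, 1, 1, 1, 1
  1, 1, 1, 1, 2
  1, 2, 2, 2, 3
  1, 2, 2, 3, 4
  1, 2, 3, 4, 5

so w = (1, 5, 2, 4, 3).

|D(w)|=4, |Ess(w)|=2:

[(2, 4, 1), (4, 3, 2)]


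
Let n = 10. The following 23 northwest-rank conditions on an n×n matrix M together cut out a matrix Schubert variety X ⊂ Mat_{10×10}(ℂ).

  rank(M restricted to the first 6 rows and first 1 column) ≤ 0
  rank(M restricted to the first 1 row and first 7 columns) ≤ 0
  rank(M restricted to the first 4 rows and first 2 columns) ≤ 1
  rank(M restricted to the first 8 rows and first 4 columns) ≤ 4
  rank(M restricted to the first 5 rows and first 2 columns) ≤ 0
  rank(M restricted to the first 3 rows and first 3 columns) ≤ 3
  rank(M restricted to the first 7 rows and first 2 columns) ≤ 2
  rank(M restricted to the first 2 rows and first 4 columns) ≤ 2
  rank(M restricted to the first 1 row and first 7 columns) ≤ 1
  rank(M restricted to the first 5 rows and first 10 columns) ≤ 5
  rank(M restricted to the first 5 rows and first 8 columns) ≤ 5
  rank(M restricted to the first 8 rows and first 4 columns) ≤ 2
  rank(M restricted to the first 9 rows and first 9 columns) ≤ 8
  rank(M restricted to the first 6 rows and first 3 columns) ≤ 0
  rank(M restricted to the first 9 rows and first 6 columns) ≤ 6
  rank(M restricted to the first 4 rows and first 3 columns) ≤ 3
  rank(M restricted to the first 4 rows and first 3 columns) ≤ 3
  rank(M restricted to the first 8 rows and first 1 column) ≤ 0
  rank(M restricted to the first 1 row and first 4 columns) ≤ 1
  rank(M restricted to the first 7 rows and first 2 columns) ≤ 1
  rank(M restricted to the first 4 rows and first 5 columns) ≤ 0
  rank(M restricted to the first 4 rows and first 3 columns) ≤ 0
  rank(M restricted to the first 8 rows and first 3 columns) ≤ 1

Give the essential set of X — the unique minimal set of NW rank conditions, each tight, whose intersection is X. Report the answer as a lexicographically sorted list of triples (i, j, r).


Computing R[i][j] = min implied NW-rank bound (n=10, 23 conditions):

  i=1: 0 | 0 | 0 | 0 | 0 | 0 | 0 | 1 | 1 | 1
  i=2: 0 | 0 | 0 | 0 | 0 | 1 | 1 | 2 | 2 | 2
  i=3: 0 | 0 | 0 | 0 | 0 | 1 | 2 | 3 | 3 | 3
  i=4: 0 | 0 | 0 | 0 | 0 | 1 | 2 | 3 | 4 | 4
  i=5: 0 | 0 | 0 | 1 | 1 | 2 | 3 | 4 | 5 | 5
  i=6: 0 | 0 | 0 | 1 | 2 | 3 | 4 | 5 | 6 | 6
  i=7: 0 | 1 | 1 | 2 | 3 | 4 | 5 | 6 | 7 | 7
  i=8: 0 | 1 | 1 | 2 | 3 | 4 | 5 | 6 | 7 | 8
  i=9: 1 | 2 | 2 | 3 | 4 | 5 | 6 | 7 | 8 | 9
  i=10: 1 | 2 | 3 | 4 | 5 | 6 | 7 | 8 | 9 | 10

giving w = (8, 6, 7, 9, 4, 5, 2, 10, 1, 3) via Δ²R.

|D(w)|=31, |Ess(w)|=5:

[(1, 7, 0), (4, 5, 0), (6, 3, 0), (8, 1, 0), (8, 3, 1)]


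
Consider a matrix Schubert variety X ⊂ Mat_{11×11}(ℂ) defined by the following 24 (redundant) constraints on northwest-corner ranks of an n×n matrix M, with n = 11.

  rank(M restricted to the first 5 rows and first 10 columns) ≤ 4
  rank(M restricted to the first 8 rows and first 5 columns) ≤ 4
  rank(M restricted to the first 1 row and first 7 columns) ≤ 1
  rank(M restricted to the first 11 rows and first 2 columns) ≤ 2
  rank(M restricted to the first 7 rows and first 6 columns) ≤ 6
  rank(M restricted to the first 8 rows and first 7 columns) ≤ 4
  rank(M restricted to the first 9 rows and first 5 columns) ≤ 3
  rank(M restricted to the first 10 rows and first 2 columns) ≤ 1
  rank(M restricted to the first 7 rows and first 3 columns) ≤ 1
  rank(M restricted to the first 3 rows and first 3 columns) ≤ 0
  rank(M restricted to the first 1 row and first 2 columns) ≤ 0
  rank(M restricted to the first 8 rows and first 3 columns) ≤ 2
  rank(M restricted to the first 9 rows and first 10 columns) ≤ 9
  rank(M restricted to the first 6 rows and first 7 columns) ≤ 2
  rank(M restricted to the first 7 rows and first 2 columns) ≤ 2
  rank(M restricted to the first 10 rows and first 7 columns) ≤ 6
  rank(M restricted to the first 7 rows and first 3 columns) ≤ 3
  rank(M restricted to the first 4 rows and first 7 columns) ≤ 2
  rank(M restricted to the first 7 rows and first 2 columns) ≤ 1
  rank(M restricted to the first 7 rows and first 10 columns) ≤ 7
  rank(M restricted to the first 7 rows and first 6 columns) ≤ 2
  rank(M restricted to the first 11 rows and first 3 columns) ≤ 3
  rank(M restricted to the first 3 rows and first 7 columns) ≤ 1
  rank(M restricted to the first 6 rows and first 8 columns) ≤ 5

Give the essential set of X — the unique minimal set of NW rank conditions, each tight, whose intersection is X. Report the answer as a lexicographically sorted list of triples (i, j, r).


Recovering R(i,j) via the rank-extension bound from the 24 conditions:

  0  0  0  1  1  1  1  1  1  1  1
  0  0  0  1  1  1  1  2  2  2  2
  0  0  0  1  1  1  1  2  3  3  3
  1  1  1  2  2  2  2  3  4  4  4
  1  1  1  2  2  2  2  3  4  4  5
  1  1  1  2  2  2  2  3  4  5  6
  1  1  1  2  2  2  3  4  5  6  7
  1  1  2  3  3  3  4  5  6  7  8
  1  1  2  3  3  4  5  6  7  8  9
  1  1  2  3  4  5  6  7  8  9  10
  1  2  3  4  5  6  7  8  9  10  11

giving w = (4, 8, 9, 1, 11, 10, 7, 3, 6, 5, 2) via Δ²R.

|D(w)|=34, |Ess(w)|=8:

[(3, 3, 0), (3, 7, 1), (5, 10, 4), (6, 7, 2), (7, 3, 1), (7, 6, 2), (9, 5, 3), (10, 2, 1)]


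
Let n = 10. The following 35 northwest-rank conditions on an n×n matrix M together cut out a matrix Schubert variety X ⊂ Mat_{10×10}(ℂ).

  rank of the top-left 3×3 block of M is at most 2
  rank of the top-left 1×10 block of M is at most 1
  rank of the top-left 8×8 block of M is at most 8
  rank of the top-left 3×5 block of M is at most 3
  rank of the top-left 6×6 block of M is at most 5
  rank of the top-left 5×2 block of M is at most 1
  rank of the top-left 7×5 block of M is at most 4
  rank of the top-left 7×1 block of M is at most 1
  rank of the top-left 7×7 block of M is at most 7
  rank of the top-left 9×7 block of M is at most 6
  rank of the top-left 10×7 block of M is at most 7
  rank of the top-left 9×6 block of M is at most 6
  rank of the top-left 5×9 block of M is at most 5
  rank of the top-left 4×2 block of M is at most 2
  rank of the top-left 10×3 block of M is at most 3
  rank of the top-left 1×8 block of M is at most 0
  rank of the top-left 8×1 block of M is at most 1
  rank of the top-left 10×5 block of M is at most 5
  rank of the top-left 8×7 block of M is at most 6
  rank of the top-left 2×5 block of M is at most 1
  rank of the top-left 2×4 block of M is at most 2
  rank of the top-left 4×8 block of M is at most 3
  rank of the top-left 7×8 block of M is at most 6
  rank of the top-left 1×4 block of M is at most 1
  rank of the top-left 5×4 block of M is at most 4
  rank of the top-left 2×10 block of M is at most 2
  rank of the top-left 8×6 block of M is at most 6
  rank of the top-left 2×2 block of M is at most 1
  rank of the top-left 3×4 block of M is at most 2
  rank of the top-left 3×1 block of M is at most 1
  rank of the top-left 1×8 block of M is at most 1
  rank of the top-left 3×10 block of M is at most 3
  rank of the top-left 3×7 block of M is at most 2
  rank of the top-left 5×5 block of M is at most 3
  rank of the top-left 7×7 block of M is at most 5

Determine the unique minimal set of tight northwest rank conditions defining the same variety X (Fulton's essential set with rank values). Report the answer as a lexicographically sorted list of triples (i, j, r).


The tightest implied rank at each (i,j), from the 35 conditions:

  i=1: 0  0  0  0  0  0  0  0  1  1
  i=2: 1  1  1  1  1  1  1  1  2  2
  i=3: 1  1  2  2  2  2  2  2  3  3
  i=4: 1  1  2  3  3  3  3  3  4  4
  i=5: 1  1  2  3  3  4  4  4  5  5
  i=6: 1  2  3  4  4  5  5  5  6  6
  i=7: 1  2  3  4  4  5  5  6  7  7
  i=8: 1  2  3  4  5  6  6  7  8  8
  i=9: 1  2  3  4  5  6  6  7  8  9
  i=10: 1  2  3  4  5  6  7  8  9  10

giving w = (9, 1, 3, 4, 6, 2, 8, 5, 10, 7) via Δ²R.

6 SE-corners of the 15-cell Rothe diagram give Ess(w):

[(1, 8, 0), (5, 2, 1), (5, 5, 3), (7, 5, 4), (7, 7, 5), (9, 7, 6)]
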